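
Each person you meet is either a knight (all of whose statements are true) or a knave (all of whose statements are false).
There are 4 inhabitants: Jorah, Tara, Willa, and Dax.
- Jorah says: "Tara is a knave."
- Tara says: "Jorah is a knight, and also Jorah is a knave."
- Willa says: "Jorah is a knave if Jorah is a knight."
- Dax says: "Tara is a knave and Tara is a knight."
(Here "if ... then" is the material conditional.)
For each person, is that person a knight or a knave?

Jorah is a knight, so "Tara is a knave" must be true — and it is.
Since Tara is a knave, "Jorah is a knight, and also Jorah is a knave" needs to be False, which holds.
Willa is a knave, so "Jorah is a knave if Jorah is a knight" must be False — and it is.
Dax is a knave, and the claim "Tara is a knave and Tara is a knight" is indeed False.

Knights: Jorah. Knaves: Tara, Willa, and Dax.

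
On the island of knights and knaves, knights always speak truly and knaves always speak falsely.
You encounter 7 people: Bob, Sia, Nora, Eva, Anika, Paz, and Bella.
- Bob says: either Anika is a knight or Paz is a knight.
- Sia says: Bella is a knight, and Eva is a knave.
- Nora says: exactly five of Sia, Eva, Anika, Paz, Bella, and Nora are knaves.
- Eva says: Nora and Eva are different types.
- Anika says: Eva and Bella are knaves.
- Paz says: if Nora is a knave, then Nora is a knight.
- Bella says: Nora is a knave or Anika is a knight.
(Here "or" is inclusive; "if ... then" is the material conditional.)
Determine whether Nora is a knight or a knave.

Nora is a knave.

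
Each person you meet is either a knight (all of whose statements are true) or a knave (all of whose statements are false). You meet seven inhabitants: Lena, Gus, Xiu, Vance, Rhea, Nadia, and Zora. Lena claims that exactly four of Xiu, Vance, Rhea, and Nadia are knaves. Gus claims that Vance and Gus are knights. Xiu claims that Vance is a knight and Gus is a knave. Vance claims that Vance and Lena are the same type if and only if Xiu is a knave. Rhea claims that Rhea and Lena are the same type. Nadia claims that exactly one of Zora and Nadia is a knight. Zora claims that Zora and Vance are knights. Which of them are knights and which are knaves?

Lena is a knight, and the claim "exactly four of Xiu, Vance, Rhea, and Nadia are knaves" is indeed True.
Gus is a knave; "Vance and Gus are knights" is False, as required.
Xiu is a knave, and the claim "Vance is a knight and Gus is a knave" is indeed False.
Since Vance is a knave, "Vance and Lena are the same type if and only if Xiu is a knave" needs to be False, which holds.
Rhea (knave): "Rhea and Lena are the same type" — False. ✓
Since Nadia is a knave, "exactly one of Zora and Nadia is a knight" needs to be False, which holds.
Zora is a knave, so "Zora and Vance are knights" must be False — and it is.

Knights: Lena. Knaves: Gus, Xiu, Vance, Rhea, Nadia, and Zora.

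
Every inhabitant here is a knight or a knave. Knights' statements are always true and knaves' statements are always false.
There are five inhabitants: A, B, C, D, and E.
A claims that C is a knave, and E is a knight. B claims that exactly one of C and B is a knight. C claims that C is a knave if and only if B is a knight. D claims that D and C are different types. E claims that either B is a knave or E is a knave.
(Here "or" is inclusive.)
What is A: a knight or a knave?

Consistent assignments: {A=knight, B=knave, C=knave, D=knight, E=knight}; {A=knight, B=knave, C=knave, D=knave, E=knight}
In every consistent assignment, A is a knight.

A is a knight.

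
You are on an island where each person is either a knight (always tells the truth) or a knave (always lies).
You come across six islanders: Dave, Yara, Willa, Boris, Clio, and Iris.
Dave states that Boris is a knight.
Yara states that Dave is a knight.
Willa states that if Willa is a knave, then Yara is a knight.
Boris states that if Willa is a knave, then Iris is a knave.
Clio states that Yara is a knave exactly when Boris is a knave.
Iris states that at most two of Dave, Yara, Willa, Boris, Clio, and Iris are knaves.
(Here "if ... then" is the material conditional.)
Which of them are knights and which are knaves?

Dave is a knight, Yara is a knight, Willa is a knight, Boris is a knight, Clio is a knight, and Iris is a knight.

Dave is a knight, so "Boris is a knight" must be true — and it is.
Yara is a knight; "Dave is a knight" is true, as required.
Since Willa is a knight, "if Willa is a knave, then Yara is a knight" needs to be true, which holds.
Boris is a knight, so "if Willa is a knave, then Iris is a knave" must be true — and it is.
Clio is a knight, and the claim "Yara is a knave exactly when Boris is a knave" is indeed true.
Iris (knight): "at most two of Dave, Yara, Willa, Boris, Clio, and Iris are knaves" — true. ✓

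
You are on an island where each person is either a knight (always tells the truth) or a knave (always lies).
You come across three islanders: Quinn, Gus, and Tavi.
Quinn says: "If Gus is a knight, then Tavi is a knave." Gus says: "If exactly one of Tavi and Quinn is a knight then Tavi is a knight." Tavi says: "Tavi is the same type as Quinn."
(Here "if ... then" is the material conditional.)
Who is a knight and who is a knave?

As a knight, Quinn's statement "if Gus is a knight, then Tavi is a knave" should be true; it is.
Gus is a knave; "if exactly one of Tavi and Quinn is a knight then Tavi is a knight" is False, as required.
As a knave, Tavi's statement "Tavi is the same type as Quinn" should be False; it is.

Knights: Quinn. Knaves: Gus and Tavi.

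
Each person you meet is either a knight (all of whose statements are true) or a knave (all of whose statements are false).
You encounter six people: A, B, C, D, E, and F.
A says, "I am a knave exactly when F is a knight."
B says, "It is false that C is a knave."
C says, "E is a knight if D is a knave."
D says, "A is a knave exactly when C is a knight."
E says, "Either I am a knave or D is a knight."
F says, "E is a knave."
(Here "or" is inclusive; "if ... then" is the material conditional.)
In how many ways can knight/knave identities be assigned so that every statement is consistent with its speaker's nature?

Consistent assignments:
  A=knave, B=knight, C=knight, D=knight, E=knight, F=knave

1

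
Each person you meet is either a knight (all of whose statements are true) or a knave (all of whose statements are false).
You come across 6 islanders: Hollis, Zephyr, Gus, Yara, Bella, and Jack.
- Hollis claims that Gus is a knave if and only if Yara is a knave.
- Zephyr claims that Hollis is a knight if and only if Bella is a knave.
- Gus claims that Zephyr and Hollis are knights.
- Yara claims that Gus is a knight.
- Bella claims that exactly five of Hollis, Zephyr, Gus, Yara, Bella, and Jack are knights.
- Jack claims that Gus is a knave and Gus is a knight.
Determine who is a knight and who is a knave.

Hollis is a knight, so "Gus is a knave if and only if Yara is a knave" must be true — and it is.
Zephyr is a knight, so "Hollis is a knight if and only if Bella is a knave" must be true — and it is.
Gus is a knight; "Zephyr and Hollis are knights" is true, as required.
Since Yara is a knight, "Gus is a knight" needs to be true, which holds.
Bella (knave): "exactly five of Hollis, Zephyr, Gus, Yara, Bella, and Jack are knights" — false. ✓
Jack (knave): "Gus is a knave and Gus is a knight" — false. ✓

Hollis is a knight, Zephyr is a knight, Gus is a knight, Yara is a knight, Bella is a knave, and Jack is a knave.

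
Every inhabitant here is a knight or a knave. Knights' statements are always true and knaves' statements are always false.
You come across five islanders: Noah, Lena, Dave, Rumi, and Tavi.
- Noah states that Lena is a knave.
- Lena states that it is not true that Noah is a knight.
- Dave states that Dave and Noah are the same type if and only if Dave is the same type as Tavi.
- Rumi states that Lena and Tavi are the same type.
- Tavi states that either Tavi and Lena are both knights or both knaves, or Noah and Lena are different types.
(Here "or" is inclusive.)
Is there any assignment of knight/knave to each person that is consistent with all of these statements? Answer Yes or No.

Yes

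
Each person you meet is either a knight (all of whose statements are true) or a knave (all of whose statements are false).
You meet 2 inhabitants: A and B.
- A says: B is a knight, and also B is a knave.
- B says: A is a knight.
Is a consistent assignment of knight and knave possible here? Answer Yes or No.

Yes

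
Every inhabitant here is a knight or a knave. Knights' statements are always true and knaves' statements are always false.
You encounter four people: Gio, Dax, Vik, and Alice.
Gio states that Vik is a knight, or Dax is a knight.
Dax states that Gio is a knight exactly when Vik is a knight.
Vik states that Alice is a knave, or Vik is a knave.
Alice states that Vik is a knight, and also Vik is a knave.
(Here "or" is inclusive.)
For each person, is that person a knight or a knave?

Gio is a knight, Dax is a knight, Vik is a knight, and Alice is a knave.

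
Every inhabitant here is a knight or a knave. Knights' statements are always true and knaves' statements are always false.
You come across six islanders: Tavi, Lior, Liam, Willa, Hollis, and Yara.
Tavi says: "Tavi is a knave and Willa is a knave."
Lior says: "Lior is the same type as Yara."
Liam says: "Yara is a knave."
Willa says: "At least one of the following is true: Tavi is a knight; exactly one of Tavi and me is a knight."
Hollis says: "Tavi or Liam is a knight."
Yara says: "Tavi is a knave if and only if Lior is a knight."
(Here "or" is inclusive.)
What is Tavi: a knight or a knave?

Tavi is a knave.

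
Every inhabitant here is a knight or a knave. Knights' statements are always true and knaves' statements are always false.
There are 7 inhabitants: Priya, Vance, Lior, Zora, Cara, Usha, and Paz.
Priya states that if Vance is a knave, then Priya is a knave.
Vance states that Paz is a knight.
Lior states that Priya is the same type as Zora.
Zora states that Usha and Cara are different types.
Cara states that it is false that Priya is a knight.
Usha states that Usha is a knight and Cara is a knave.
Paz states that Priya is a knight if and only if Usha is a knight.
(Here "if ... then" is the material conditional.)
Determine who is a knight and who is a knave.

Priya is a knight, Vance is a knight, Lior is a knight, Zora is a knight, Cara is a knave, Usha is a knight, and Paz is a knight.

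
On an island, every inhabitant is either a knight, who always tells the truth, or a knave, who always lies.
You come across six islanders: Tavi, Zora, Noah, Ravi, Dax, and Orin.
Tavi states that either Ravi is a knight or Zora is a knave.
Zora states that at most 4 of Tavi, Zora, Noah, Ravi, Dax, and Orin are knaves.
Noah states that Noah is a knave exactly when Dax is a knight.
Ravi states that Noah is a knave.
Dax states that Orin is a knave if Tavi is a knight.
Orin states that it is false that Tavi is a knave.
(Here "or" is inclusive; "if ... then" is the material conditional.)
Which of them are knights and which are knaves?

Knights: Tavi, Zora, Ravi, and Orin. Knaves: Noah and Dax.

Tavi is a knight; "either Ravi is a knight or Zora is a knave" is true, as required.
Zora is a knight; "at most 4 of Tavi, Zora, Noah, Ravi, Dax, and Orin are knaves" is true, as required.
Since Noah is a knave, "Noah is a knave exactly when Dax is a knight" needs to be False, which holds.
Ravi is a knight; "Noah is a knave" is true, as required.
Dax is a knave, and the claim "Orin is a knave if Tavi is a knight" is indeed False.
As a knight, Orin's statement "it is false that Tavi is a knave" should be true; it is.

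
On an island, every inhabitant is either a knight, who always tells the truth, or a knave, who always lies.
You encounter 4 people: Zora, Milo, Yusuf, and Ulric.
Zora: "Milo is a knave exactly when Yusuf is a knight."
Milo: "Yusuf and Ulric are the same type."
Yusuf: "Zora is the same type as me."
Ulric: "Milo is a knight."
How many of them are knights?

2

The unique consistent assignment is Zora=knight, Milo=knave, Yusuf=knight, Ulric=knave.
That has 2 knights.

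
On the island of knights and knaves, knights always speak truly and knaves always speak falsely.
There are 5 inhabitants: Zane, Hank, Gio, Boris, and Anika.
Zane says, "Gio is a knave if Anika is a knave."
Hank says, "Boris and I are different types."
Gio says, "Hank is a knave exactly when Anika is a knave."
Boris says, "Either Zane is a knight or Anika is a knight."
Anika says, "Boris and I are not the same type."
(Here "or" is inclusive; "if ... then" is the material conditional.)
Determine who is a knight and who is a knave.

Zane is a knave, Hank is a knave, Gio is a knight, Boris is a knave, and Anika is a knave.

Zane is a knave; "Gio is a knave if Anika is a knave" is false, as required.
Hank is a knave; "Boris and I are different types" is false, as required.
Gio is a knight, so "Hank is a knave exactly when Anika is a knave" must be True — and it is.
Boris is a knave, so "either Zane is a knight or Anika is a knight" must be false — and it is.
Anika (knave): "Boris and I are not the same type" — false. ✓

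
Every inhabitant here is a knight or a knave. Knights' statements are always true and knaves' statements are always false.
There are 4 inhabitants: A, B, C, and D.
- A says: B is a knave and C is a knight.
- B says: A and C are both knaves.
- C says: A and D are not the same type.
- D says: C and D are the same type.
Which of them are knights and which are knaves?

A is a knight, B is a knave, C is a knight, and D is a knave.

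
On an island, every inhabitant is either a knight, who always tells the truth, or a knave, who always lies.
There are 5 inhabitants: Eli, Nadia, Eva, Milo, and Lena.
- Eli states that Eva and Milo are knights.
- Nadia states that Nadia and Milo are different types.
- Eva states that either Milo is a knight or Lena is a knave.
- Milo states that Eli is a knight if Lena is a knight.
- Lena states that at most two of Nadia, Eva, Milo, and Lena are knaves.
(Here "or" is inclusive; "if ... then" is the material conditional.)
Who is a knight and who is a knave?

Eli is a knave, Nadia is a knight, Eva is a knave, Milo is a knave, and Lena is a knight.

Eli (knave): "Eva and Milo are knights" — false. ✓
Nadia is a knight, and the claim "Nadia and Milo are different types" is indeed true.
Eva is a knave, and the claim "either Milo is a knight or Lena is a knave" is indeed false.
Milo is a knave, and the claim "Eli is a knight if Lena is a knight" is indeed false.
Lena (knight): "at most two of Nadia, Eva, Milo, and Lena are knaves" — true. ✓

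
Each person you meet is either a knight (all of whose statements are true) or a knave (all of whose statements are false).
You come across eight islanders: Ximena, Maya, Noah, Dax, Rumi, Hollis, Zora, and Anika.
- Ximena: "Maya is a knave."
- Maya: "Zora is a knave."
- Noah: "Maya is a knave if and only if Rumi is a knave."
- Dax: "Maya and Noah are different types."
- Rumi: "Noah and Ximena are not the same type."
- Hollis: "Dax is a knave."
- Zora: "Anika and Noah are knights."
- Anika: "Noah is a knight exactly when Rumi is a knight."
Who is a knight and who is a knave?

Ximena is a knave, so "Maya is a knave" must be False — and it is.
As a knight, Maya's statement "Zora is a knave" should be True; it is.
Noah is a knave, and the claim "Maya is a knave if and only if Rumi is a knave" is indeed False.
Dax is a knight, so "Maya and Noah are different types" must be True — and it is.
Rumi is a knave; "Noah and Ximena are not the same type" is False, as required.
Hollis is a knave, and the claim "Dax is a knave" is indeed False.
Zora is a knave, so "Anika and Noah are knights" must be False — and it is.
Since Anika is a knight, "Noah is a knight exactly when Rumi is a knight" needs to be True, which holds.

Ximena is a knave, Maya is a knight, Noah is a knave, Dax is a knight, Rumi is a knave, Hollis is a knave, Zora is a knave, and Anika is a knight.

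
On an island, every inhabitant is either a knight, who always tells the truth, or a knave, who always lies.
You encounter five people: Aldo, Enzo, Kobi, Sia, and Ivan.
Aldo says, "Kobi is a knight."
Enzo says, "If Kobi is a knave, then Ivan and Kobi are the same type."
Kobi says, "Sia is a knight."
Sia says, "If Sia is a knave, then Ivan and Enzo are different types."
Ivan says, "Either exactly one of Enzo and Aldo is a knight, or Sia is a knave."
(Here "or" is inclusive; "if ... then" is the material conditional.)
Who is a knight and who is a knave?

Knights: Aldo, Enzo, Kobi, and Sia. Knaves: Ivan.

As a knight, Aldo's statement "Kobi is a knight" should be true; it is.
Enzo is a knight, and the claim "if Kobi is a knave, then Ivan and Kobi are the same type" is indeed true.
Kobi is a knight, and the claim "Sia is a knight" is indeed true.
Sia is a knight, and the claim "if Sia is a knave, then Ivan and Enzo are different types" is indeed true.
Ivan is a knave, so "either exactly one of Enzo and Aldo is a knight, or Sia is a knave" must be false — and it is.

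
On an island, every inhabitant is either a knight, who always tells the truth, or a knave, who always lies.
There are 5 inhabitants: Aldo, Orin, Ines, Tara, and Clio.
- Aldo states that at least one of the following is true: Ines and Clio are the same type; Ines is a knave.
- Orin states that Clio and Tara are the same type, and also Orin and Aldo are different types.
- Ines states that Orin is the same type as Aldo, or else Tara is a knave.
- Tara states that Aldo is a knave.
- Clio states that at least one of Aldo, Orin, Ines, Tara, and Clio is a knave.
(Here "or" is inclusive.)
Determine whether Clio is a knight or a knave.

Clio is a knight.

Consistent assignments: {Aldo=knight, Orin=knave, Ines=knight, Tara=knave, Clio=knight}
In every consistent assignment, Clio is a knight.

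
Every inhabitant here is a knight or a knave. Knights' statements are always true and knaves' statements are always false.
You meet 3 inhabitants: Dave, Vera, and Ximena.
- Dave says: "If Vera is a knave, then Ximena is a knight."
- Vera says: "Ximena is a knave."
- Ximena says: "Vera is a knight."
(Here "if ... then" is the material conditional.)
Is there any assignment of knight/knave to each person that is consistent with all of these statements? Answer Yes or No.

No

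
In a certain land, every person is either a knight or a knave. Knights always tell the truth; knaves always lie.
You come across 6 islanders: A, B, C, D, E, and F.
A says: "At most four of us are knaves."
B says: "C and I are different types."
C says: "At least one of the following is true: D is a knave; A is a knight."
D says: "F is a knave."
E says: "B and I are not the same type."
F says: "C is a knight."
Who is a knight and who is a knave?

Knights: D. Knaves: A, B, C, E, and F.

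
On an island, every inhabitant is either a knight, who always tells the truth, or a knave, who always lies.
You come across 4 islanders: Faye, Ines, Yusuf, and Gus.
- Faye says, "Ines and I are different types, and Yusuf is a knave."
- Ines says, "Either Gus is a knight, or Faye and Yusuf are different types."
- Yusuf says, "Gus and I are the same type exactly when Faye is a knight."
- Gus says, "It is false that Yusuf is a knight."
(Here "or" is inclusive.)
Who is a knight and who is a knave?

Suppose Faye is a knight. Then Faye's statement "Ines and I are different types, and Yusuf is a knave" would have to be true. Checking the 8 ways to assign the others, none is consistent with every speaker.
(For instance, with Ines=knight, Yusuf=knight, Gus=knave, Faye's claim "Ines and I are different types, and Yusuf is a knave" comes out false where it would need to be true.)
So Faye must be a knave, making "Ines and I are different types, and Yusuf is a knave" false. Taking Faye=knave, Ines=knight, Yusuf=knight, Gus=knave, each remaining statement checks out:
  Ines (knight): "either Gus is a knight, or Faye and Yusuf are different types" — true. ✓
  Yusuf (knight): "Gus and I are the same type exactly when Faye is a knight" — true. ✓
  Gus (knave): "it is false that Yusuf is a knight" — false. ✓
This is the unique consistent assignment.

Faye is a knave, Ines is a knight, Yusuf is a knight, and Gus is a knave.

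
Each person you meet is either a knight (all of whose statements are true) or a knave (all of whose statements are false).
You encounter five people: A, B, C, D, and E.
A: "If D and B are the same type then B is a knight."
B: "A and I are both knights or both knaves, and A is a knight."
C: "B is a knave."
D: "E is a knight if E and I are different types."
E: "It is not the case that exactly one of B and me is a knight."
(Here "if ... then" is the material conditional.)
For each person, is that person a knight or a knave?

A is a knight, B is a knight, C is a knave, D is a knight, and E is a knight.

A is a knight; "if D and B are the same type then B is a knight" is true, as required.
B (knight): "A and I are both knights or both knaves, and A is a knight" — true. ✓
C (knave): "B is a knave" — False. ✓
D is a knight, so "E is a knight if E and I are different types" must be true — and it is.
As a knight, E's statement "it is not the case that exactly one of B and me is a knight" should be true; it is.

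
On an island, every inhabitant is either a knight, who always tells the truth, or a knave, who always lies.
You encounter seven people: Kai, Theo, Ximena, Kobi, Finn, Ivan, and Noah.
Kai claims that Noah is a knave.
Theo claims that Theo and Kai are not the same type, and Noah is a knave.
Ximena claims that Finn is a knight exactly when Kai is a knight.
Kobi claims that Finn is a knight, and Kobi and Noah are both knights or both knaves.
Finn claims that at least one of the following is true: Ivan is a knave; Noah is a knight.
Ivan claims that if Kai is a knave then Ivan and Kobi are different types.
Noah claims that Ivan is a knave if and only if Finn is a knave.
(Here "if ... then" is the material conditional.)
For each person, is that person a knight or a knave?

Kai is a knave, Theo is a knave, Ximena is a knave, Kobi is a knave, Finn is a knight, Ivan is a knight, and Noah is a knight.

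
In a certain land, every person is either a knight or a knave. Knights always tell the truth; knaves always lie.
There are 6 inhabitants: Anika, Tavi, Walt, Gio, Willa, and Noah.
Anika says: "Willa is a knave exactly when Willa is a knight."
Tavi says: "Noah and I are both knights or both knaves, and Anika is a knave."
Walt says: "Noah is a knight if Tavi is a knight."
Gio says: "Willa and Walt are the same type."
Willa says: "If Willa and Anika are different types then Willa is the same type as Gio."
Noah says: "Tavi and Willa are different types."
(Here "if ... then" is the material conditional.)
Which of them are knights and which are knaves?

Knights: Walt, Gio, Willa, and Noah. Knaves: Anika and Tavi.

Since Anika is a knave, "Willa is a knave exactly when Willa is a knight" needs to be false, which holds.
As a knave, Tavi's statement "Noah and I are both knights or both knaves, and Anika is a knave" should be false; it is.
As a knight, Walt's statement "Noah is a knight if Tavi is a knight" should be True; it is.
Gio (knight): "Willa and Walt are the same type" — True. ✓
Willa is a knight, so "if Willa and Anika are different types then Willa is the same type as Gio" must be True — and it is.
Noah is a knight, and the claim "Tavi and Willa are different types" is indeed True.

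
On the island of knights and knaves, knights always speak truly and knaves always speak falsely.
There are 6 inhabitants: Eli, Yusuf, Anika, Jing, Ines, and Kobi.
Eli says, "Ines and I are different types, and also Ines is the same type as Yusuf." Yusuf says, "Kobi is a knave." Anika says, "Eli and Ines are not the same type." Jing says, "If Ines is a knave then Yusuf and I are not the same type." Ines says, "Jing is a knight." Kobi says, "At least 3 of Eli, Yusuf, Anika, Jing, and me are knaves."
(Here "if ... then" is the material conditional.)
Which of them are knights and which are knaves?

Since Eli is a knave, "Ines and I are different types, and also Ines is the same type as Yusuf" needs to be false, which holds.
As a knave, Yusuf's statement "Kobi is a knave" should be false; it is.
Anika is a knave; "Eli and Ines are not the same type" is false, as required.
Jing is a knave, so "if Ines is a knave then Yusuf and I are not the same type" must be false — and it is.
Ines is a knave, so "Jing is a knight" must be false — and it is.
Kobi is a knight; "at least 3 of Eli, Yusuf, Anika, Jing, and me are knaves" is true, as required.

Eli is a knave, Yusuf is a knave, Anika is a knave, Jing is a knave, Ines is a knave, and Kobi is a knight.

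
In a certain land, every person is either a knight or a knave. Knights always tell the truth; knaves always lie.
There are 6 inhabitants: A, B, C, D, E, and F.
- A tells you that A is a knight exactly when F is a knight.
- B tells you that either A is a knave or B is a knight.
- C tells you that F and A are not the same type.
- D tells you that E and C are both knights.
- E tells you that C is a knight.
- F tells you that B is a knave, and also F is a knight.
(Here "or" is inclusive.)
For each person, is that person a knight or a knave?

A is a knight, B is a knave, C is a knave, D is a knave, E is a knave, and F is a knight.

Since A is a knight, "A is a knight exactly when F is a knight" needs to be True, which holds.
B is a knave, so "either A is a knave or B is a knight" must be False — and it is.
C is a knave; "F and A are not the same type" is False, as required.
D is a knave; "E and C are both knights" is False, as required.
E (knave): "C is a knight" — False. ✓
F is a knight, and the claim "B is a knave, and also F is a knight" is indeed True.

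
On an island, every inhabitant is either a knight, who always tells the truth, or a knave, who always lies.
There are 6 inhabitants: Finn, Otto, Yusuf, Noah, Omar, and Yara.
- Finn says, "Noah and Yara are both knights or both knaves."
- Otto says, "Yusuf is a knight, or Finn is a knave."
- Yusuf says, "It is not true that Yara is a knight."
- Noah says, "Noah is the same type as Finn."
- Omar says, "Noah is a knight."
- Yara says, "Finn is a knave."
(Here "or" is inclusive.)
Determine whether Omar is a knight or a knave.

Consistent assignments: {Finn=knight, Otto=knight, Yusuf=knight, Noah=knave, Omar=knave, Yara=knave}
In every consistent assignment, Omar is a knave.

Omar is a knave.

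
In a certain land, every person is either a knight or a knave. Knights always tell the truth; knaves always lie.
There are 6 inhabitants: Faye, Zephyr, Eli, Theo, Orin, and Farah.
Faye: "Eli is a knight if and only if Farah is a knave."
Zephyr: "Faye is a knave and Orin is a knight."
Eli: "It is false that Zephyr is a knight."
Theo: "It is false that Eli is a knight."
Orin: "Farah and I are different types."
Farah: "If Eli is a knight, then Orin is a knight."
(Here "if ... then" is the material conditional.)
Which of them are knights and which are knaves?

Since Faye is a knight, "Eli is a knight if and only if Farah is a knave" needs to be True, which holds.
Zephyr is a knave, and the claim "Faye is a knave and Orin is a knight" is indeed false.
Eli is a knight; "it is false that Zephyr is a knight" is True, as required.
Theo (knave): "it is false that Eli is a knight" — false. ✓
As a knave, Orin's statement "Farah and I are different types" should be false; it is.
Farah is a knave; "if Eli is a knight, then Orin is a knight" is false, as required.

Knights: Faye and Eli. Knaves: Zephyr, Theo, Orin, and Farah.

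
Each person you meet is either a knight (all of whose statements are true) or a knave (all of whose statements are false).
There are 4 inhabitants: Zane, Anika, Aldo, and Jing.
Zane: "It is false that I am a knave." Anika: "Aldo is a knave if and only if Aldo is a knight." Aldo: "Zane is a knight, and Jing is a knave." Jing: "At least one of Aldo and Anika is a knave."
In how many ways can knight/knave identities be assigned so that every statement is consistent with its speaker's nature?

2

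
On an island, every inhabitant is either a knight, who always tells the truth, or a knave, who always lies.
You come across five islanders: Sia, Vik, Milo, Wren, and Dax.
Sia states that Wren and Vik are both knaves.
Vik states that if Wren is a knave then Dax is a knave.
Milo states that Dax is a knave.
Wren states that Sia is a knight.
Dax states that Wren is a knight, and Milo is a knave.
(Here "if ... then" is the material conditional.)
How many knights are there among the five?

2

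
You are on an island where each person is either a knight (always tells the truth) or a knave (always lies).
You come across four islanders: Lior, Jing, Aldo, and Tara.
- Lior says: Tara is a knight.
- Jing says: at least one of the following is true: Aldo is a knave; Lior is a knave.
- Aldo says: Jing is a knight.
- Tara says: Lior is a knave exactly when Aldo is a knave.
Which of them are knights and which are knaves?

Knights: Jing and Aldo. Knaves: Lior and Tara.

Lior is a knave, and the claim "Tara is a knight" is indeed False.
Jing is a knight, and the claim "at least one of the following is true: Aldo is a knave; Lior is a knave" is indeed True.
Aldo is a knight; "Jing is a knight" is True, as required.
Tara is a knave, and the claim "Lior is a knave exactly when Aldo is a knave" is indeed False.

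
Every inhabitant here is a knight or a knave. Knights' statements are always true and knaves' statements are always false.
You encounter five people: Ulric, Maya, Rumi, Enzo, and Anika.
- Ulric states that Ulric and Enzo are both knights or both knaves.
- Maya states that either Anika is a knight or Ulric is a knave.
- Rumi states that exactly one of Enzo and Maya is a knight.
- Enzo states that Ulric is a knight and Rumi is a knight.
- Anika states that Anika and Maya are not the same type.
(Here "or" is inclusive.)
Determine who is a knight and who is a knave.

Ulric is a knight, Maya is a knave, Rumi is a knight, Enzo is a knight, and Anika is a knave.

Suppose Ulric is a knave. Then Ulric's statement "Ulric and Enzo are both knights or both knaves" would have to be false. Checking the 16 ways to assign the others, none is consistent with every speaker.
(For instance, with Maya=knave, Rumi=knight, Enzo=knight, Anika=knave, Maya's claim "either Anika is a knight or Ulric is a knave" comes out true where it would need to be false.)
So Ulric must be a knight, making "Ulric and Enzo are both knights or both knaves" true. Taking Ulric=knight, Maya=knave, Rumi=knight, Enzo=knight, Anika=knave, each remaining statement checks out:
  Maya (knave): "either Anika is a knight or Ulric is a knave" — false. ✓
  Rumi (knight): "exactly one of Enzo and Maya is a knight" — true. ✓
  Enzo (knight): "Ulric is a knight and Rumi is a knight" — true. ✓
  Anika (knave): "Anika and Maya are not the same type" — false. ✓
This is the unique consistent assignment.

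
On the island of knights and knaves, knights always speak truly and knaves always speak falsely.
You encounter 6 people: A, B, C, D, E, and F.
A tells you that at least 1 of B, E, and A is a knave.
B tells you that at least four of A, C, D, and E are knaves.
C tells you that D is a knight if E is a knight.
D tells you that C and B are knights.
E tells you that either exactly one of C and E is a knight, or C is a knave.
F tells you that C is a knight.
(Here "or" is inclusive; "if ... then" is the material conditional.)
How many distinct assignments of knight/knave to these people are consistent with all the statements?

1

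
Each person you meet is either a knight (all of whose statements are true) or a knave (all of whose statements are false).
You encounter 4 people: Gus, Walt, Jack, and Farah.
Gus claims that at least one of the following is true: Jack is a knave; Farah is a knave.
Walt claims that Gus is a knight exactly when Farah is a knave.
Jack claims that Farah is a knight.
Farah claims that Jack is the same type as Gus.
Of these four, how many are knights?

2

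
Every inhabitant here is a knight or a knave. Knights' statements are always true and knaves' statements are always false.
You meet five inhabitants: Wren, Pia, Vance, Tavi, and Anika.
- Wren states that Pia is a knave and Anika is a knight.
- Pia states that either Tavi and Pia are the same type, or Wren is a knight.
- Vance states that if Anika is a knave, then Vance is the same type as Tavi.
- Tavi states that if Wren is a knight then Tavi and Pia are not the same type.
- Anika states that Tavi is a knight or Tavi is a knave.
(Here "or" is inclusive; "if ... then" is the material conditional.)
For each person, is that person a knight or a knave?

Wren is a knave, Pia is a knight, Vance is a knight, Tavi is a knight, and Anika is a knight.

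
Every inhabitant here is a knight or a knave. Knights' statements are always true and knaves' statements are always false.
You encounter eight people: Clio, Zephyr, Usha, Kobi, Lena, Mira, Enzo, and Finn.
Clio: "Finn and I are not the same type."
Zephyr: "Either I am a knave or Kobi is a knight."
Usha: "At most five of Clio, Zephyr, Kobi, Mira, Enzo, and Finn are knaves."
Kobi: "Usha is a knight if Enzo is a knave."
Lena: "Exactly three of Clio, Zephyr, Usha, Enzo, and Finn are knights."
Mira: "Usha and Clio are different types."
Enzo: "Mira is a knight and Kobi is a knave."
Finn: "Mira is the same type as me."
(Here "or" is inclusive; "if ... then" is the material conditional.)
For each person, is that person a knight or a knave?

Clio is a knave, Zephyr is a knight, Usha is a knight, Kobi is a knight, Lena is a knave, Mira is a knight, Enzo is a knave, and Finn is a knave.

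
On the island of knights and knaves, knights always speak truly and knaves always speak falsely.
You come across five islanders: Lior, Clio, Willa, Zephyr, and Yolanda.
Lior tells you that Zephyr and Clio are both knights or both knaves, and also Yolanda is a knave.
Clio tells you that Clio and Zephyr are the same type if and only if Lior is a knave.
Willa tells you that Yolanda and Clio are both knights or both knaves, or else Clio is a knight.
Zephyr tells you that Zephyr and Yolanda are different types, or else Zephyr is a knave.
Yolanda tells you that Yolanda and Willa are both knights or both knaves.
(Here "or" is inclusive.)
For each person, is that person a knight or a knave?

Lior is a knave, Clio is a knave, Willa is a knight, Zephyr is a knight, and Yolanda is a knave.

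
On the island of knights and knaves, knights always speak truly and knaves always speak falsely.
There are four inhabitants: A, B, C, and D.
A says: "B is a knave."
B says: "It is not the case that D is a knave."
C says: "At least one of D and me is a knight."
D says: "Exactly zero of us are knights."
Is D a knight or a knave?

D is a knave.

Consistent assignments: {A=knight, B=knave, C=knight, D=knave}; {A=knight, B=knave, C=knave, D=knave}
In every consistent assignment, D is a knave.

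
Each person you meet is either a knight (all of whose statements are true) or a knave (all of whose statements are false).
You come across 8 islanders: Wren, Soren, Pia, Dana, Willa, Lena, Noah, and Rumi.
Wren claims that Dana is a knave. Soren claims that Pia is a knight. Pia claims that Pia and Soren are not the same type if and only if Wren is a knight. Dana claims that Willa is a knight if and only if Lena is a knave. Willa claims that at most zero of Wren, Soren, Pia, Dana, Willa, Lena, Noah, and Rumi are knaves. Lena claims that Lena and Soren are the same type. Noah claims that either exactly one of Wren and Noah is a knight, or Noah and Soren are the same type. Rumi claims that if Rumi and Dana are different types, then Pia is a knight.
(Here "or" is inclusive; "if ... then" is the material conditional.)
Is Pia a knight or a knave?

Pia is a knight.

Consistent assignments: {Wren=knave, Soren=knight, Pia=knight, Dana=knight, Willa=knave, Lena=knight, Noah=knight, Rumi=knight}; {Wren=knave, Soren=knight, Pia=knight, Dana=knight, Willa=knave, Lena=knight, Noah=knave, Rumi=knight}
In every consistent assignment, Pia is a knight.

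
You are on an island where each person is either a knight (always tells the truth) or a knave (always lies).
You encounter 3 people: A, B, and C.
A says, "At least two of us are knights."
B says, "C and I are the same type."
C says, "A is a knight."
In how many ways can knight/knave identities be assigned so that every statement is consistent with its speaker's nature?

2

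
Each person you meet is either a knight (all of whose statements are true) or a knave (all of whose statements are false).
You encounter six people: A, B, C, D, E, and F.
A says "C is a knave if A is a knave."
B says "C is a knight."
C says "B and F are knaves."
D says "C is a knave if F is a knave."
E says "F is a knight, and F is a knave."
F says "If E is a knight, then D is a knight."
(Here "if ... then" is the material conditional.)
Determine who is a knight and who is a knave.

A is a knight, and the claim "C is a knave if A is a knave" is indeed true.
As a knave, B's statement "C is a knight" should be false; it is.
C is a knave, and the claim "B and F are knaves" is indeed false.
Since D is a knight, "C is a knave if F is a knave" needs to be true, which holds.
As a knave, E's statement "F is a knight, and F is a knave" should be false; it is.
F is a knight; "if E is a knight, then D is a knight" is true, as required.

A is a knight, B is a knave, C is a knave, D is a knight, E is a knave, and F is a knight.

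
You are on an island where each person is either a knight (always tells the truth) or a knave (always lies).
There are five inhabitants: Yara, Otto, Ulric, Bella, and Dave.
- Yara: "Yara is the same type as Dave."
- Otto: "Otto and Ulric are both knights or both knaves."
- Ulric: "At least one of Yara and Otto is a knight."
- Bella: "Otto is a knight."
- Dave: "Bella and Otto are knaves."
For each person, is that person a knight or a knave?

Yara is a knight, Otto is a knave, Ulric is a knight, Bella is a knave, and Dave is a knight.

Suppose Yara is a knave. Then Yara's statement "Yara is the same type as Dave" would have to be false. Checking the 16 ways to assign the others, none is consistent with every speaker.
(For instance, with Otto=knave, Ulric=knight, Bella=knave, Dave=knight, Ulric's claim "at least one of Yara and Otto is a knight" comes out false where it would need to be true.)
So Yara must be a knight, making "Yara is the same type as Dave" true. Taking Yara=knight, Otto=knave, Ulric=knight, Bella=knave, Dave=knight, each remaining statement checks out:
  Otto (knave): "Otto and Ulric are both knights or both knaves" — false. ✓
  Ulric (knight): "at least one of Yara and Otto is a knight" — true. ✓
  Bella (knave): "Otto is a knight" — false. ✓
  Dave (knight): "Bella and Otto are knaves" — true. ✓
This is the unique consistent assignment.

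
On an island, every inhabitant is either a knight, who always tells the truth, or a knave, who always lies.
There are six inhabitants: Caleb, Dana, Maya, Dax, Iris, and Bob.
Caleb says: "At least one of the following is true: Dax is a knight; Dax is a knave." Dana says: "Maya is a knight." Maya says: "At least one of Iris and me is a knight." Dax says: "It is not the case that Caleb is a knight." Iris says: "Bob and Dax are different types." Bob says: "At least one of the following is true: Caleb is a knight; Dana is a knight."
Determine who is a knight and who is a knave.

Knights: Caleb, Dana, Maya, Iris, and Bob. Knaves: Dax.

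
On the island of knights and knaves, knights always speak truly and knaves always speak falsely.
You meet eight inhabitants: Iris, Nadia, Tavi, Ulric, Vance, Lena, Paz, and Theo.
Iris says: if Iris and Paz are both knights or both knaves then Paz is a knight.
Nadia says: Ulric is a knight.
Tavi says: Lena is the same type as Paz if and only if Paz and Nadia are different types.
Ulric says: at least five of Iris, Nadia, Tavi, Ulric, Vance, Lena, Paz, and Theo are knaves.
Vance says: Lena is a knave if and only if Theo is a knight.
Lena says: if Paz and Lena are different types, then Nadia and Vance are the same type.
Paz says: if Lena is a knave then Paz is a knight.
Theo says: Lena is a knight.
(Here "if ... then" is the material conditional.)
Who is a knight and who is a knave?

Iris is a knight, Nadia is a knave, Tavi is a knight, Ulric is a knave, Vance is a knave, Lena is a knight, Paz is a knight, and Theo is a knight.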